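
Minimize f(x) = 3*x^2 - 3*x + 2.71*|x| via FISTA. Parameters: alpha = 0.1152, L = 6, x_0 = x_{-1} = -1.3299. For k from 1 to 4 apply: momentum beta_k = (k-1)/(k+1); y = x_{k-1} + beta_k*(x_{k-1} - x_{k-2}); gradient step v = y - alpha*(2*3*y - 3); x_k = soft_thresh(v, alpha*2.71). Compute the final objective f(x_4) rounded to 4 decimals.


FISTA on f(x) = 3*x^2 - 3*x + 2.71*|x|
L = 6, alpha = 0.1152
Iteration 1: beta = 0.0, y = -1.3299 + 0.0*(-1.3299 + 1.3299) = -1.3299
  grad(y) = -10.9794, v = y - alpha*grad = -0.0651
  prox(v) = soft_thresh(-0.0651, 0.3122) = 0.0
Iteration 2: beta = 0.3333, y = 0.0 + 0.3333*(0.0 + 1.3299) = 0.4433
  grad(y) = -0.3402, v = y - alpha*grad = 0.4825
  prox(v) = soft_thresh(0.4825, 0.3122) = 0.1703
Iteration 3: beta = 0.5, y = 0.1703 + 0.5*(0.1703 - 0.0) = 0.2554
  grad(y) = -1.4673, v = y - alpha*grad = 0.4245
  prox(v) = soft_thresh(0.4245, 0.3122) = 0.1123
Iteration 4: beta = 0.6, y = 0.1123 + 0.6*(0.1123 - 0.1703) = 0.0775
  grad(y) = -2.5351, v = y - alpha*grad = 0.3695
  prox(v) = soft_thresh(0.3695, 0.3122) = 0.0573
f(x_4) = 3*0.0573^2 - 3*0.0573 + 2.71*|0.0573| = -0.0068


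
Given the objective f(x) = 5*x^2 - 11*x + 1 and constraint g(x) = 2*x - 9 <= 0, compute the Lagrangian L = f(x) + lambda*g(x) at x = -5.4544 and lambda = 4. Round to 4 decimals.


Step 1: Evaluate f(x).
f(-5.4544) = 5*(-5.4544)^2 - 11*(-5.4544) + 1 = 209.7508
Step 2: Evaluate g(x).
g(-5.4544) = 2*-5.4544 - 9 = -19.9088
Step 3: Compute Lagrangian.
L = 209.7508 + 4*-19.9088 = 130.1156


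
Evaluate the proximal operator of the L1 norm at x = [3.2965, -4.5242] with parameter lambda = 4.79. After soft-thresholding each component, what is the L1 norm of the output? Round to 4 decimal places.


Soft-thresholding with lambda = 4.79:
prox(3.2965) = sign(3.2965)*max(|3.2965| - 4.79, 0) = 0.0
prox(-4.5242) = sign(-4.5242)*max(|-4.5242| - 4.79, 0) = 0.0
prox(x) = [0.0, 0.0]
||prox(x)||_1 = 0.0 + 0.0 = 0.0


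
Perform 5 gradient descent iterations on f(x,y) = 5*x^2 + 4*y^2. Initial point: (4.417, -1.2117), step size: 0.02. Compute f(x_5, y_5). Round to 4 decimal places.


Gradient descent on f(x,y) = 5*x^2 + 4*y^2.
Starting point: (4.417, -1.2117), alpha = 0.02
Step 1: grad_x = 2*5*4.417 = 44.17, grad_y = 2*4*-1.2117 = -9.6936
  x_1 = 4.417 - 0.02*44.17 = 3.5336
  y_1 = -1.2117 - 0.02*-9.6936 = -1.0178
Step 2: grad_x = 2*5*3.5336 = 35.336, grad_y = 2*4*-1.0178 = -8.1426
  x_2 = 3.5336 - 0.02*35.336 = 2.8269
  y_2 = -1.0178 - 0.02*-8.1426 = -0.855
Step 3: grad_x = 2*5*2.8269 = 28.2688, grad_y = 2*4*-0.855 = -6.8398
  x_3 = 2.8269 - 0.02*28.2688 = 2.2615
  y_3 = -0.855 - 0.02*-6.8398 = -0.7182
Step 4: grad_x = 2*5*2.2615 = 22.615, grad_y = 2*4*-0.7182 = -5.7454
  x_4 = 2.2615 - 0.02*22.615 = 1.8092
  y_4 = -0.7182 - 0.02*-5.7454 = -0.6033
Step 5: grad_x = 2*5*1.8092 = 18.092, grad_y = 2*4*-0.6033 = -4.8262
  x_5 = 1.8092 - 0.02*18.092 = 1.4474
  y_5 = -0.6033 - 0.02*-4.8262 = -0.5067
f(1.4474, -0.5067) = 5*1.4474^2 + 4*(-0.5067)^2 = 11.5015


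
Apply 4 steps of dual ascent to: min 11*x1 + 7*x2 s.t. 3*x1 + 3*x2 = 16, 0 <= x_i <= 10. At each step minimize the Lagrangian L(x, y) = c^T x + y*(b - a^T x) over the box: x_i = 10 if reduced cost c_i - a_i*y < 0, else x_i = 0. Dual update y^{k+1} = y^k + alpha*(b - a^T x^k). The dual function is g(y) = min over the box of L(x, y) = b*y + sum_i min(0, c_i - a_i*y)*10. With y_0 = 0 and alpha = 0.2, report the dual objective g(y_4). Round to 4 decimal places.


Dual ascent for LP: min 11*x1 + 7*x2, 3*x1 + 3*x2 = 16, 0 <= x_i <= 10
Step 1: y^k = 0.0, reduced costs: (11.0, 7.0)
  x^k = (0.0, 0.0), subgradient = b - a^T x = 16.0
  y^{k+1} = 0.0 + 0.2*16.0 = 3.2
Step 2: y^k = 3.2, reduced costs: (1.4, -2.6)
  x^k = (0.0, 10.0), subgradient = b - a^T x = -14.0
  y^{k+1} = 3.2 + 0.2*-14.0 = 0.4
Step 3: y^k = 0.4, reduced costs: (9.8, 5.8)
  x^k = (0.0, 0.0), subgradient = b - a^T x = 16.0
  y^{k+1} = 0.4 + 0.2*16.0 = 3.6
Step 4: y^k = 3.6, reduced costs: (0.2, -3.8)
  x^k = (0.0, 10.0), subgradient = b - a^T x = -14.0
  y^{k+1} = 3.6 + 0.2*-14.0 = 0.8
Dual objective at y_4 = 0.8: reduced costs (8.6, 4.6), box minimizer x = (0.0, 0.0)
g(y_4) = b*y + (c1 - a1*y)*x1 + (c2 - a2*y)*x2 = 16*0.8 + 8.6*0.0 + 4.6*0.0 = 12.8 + 0.0 + 0.0 = 12.8


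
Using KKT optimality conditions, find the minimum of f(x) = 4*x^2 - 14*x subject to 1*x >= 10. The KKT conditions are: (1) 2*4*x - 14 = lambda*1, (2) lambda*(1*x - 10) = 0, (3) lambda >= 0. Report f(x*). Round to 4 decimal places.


Step 1: Try lambda = 0 (constraint inactive).
x_unc = 14/(2*4) = 1.75
Check: 1*1.75 = 1.75 < 10 -- violated!
Step 2: Constraint must be active: 1*x = 10
x* = 10/1 = 10.0
lambda = (2*4*10.0 - 14)/1 = 66.0
Step 3: Compute optimal value.
f(x*) = 4*10.0^2 - 14*10.0 = 260.0


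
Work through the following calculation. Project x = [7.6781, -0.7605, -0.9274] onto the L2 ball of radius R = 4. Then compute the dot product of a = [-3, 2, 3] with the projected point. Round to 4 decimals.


Step 1: Compute ||x|| (intermediates to 6 decimals).
||x|| = sqrt(7.6781^2 + (-0.7605)^2 + (-0.9274)^2) = 7.771207
Step 2: Project.
Since ||x|| > R, scale = R/||x|| = 4/7.771207 = 0.514721, proj(x) = scale * x
proj(x) = [3.952079, -0.391445, -0.477352]
Step 3: Dot product.
a^T * proj(x) = -3*3.952079 + 2*(-0.391445) + 3*(-0.477352) = -14.0712


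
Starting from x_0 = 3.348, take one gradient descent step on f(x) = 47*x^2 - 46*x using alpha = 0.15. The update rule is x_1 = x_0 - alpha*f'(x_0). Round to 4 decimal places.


We compute the gradient at x_0 and apply the update.
f'(x) = 94*x - 46
f'(3.348) = 94*3.348 - 46 = 268.712
x_1 = 3.348 - 0.15*268.712 = -36.9588


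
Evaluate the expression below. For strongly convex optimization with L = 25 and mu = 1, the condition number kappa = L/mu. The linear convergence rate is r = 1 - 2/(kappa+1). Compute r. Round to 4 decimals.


Step 1: Compute the condition number.
kappa = L/mu = 25/1 = 25.0
Step 2: Compute the convergence rate.
r = 1 - 2/(kappa + 1) = 1 - 2*mu/(L + mu) = (L - mu)/(L + mu) = 24/26 = 0.9231


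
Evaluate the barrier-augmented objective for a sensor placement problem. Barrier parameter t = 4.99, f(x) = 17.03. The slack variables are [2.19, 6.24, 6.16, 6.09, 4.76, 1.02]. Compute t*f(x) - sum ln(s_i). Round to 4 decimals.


Step 1: Compute log-barrier.
ln values: [0.7839, 1.831, 1.8181, 1.8066, 1.5602, 0.0198]
phi = -(0.7839 + 1.831 + 1.8181 + 1.8066 + 1.5602 + 0.0198) = -7.8197
Step 2: Compute augmented objective.
t*f(x) = 4.99*17.03 = 84.9797
Total = 84.9797 - 7.8197 = 77.16


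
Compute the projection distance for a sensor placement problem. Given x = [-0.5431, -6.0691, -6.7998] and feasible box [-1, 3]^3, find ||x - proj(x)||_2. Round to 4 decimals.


Project each component onto [-1, 3].
clip(-0.5431) = -0.5431, clip(-6.0691) = -1.0, clip(-6.7998) = -1.0
Projection = [-0.5431, -1.0, -1.0]
Squared diffs: [0.0, 25.6958, 33.6377]
Distance = sqrt(59.3335) = 7.7028


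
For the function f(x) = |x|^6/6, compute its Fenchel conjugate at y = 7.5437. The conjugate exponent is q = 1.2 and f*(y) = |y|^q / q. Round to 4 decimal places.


The conjugate exponent q satisfies 1/p + 1/q = 1.
p = 6, so q = 6/(6 - 1) = 1.2
|y|^q = 7.5437^1.2 = 11.3006
f*(7.5437) = 11.3006 / 1.2 = 9.4172


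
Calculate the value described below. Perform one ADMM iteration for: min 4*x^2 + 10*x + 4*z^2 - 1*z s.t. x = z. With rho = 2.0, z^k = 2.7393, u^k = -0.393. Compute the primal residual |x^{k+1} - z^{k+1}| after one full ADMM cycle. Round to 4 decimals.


ADMM iteration with rho = 2.0, z^k = 2.7393, u^k = -0.393
Step 1: x-update.
Minimize 4*x^2 + 10*x + (2.0/2)*(x - 2.7393 - 0.393)^2
FOC: (2*4 + 2.0)*x = -10 + 2.0*(2.7393 + 0.393)
x^{k+1} = -0.3735
Step 2: z-update.
Minimize 4*z^2 - 1*z + (2.0/2)*(-0.3735 - z - 0.393)^2
FOC: (2*4 + 2.0)*z = 1 + 2.0*(-0.3735 - 0.393)
z^{k+1} = -0.0533
Step 3: u-update.
u^{k+1} = -0.393 - 0.3735 + 0.0533 = -0.7132
Step 4: Primal residual = |-0.3735 + 0.0533| = 0.3202


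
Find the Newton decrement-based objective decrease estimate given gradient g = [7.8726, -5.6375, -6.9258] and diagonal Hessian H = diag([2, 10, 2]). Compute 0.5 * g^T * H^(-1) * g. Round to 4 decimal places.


Step 1: H is diagonal, so H^(-1) * g = [3.9363, -0.5638, -3.4629].
Step 2: g^T H^(-1) g = sum_i g_i^2 / H_ii
  = (7.8726)^2/2 + (-5.6375)^2/10 + (-6.9258)^2/2
  = 30.9889 + 3.1781 + 23.9834 = 58.1504
Step 3: Objective decrease = 0.5 * g^T H^(-1) g = 29.0752


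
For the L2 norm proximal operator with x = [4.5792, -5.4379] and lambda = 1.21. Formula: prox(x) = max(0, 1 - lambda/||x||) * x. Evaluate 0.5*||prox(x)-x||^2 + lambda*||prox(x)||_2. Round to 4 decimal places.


Step 1: Compute ||x||.
||x|| = 7.1091
Step 2: Compute scaling factor.
scale = max(0, 1 - 1.21/7.1091) = 0.8298
Step 3: prox(x) = [3.7998, -4.5124]
||prox(x)|| = 5.8991
Step 4: Proximal objective.
0.5*||prox-x||^2 = 0.7321
lambda*||prox|| = 7.1379
Total = 7.87


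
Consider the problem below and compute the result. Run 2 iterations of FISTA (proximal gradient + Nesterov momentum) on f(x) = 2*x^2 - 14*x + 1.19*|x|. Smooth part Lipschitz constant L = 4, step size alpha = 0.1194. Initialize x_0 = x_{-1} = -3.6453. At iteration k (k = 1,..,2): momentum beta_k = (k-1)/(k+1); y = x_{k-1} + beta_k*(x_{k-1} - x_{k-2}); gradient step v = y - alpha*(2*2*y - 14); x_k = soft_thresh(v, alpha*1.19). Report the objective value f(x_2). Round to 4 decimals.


FISTA on f(x) = 2*x^2 - 14*x + 1.19*|x|
L = 4, alpha = 0.1194
Iteration 1: beta = 0.0, y = -3.6453 + 0.0*(-3.6453 + 3.6453) = -3.6453
  grad(y) = -28.5812, v = y - alpha*grad = -0.2327
  prox(v) = soft_thresh(-0.2327, 0.1421) = -0.0906
Iteration 2: beta = 0.3333, y = -0.0906 + 0.3333*(-0.0906 + 3.6453) = 1.0943
  grad(y) = -9.6229, v = y - alpha*grad = 2.2432
  prox(v) = soft_thresh(2.2432, 0.1421) = 2.1012
f(x_2) = 2*2.1012^2 - 14*2.1012 + 1.19*|2.1012| = -18.0861


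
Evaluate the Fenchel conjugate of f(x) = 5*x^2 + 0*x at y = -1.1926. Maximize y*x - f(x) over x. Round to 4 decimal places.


f*(y) = sup_x {y*x - a*x^2 - b*x} = sup_x {(y-b)*x - a*x^2}
FOC: (y - b) - 2a*x = 0 => x* = (y - b)/(2a)
x* = (-1.1926 - 0)/(2*5) = -0.1193
f*(-1.1926) = (y-b)^2/(4a) = (-1.1926 - 0)^2/(4*5)
= 1.4223/20 = 0.0711


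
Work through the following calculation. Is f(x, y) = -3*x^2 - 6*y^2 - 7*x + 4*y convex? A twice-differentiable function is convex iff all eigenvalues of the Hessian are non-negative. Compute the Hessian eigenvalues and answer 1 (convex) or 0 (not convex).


The Hessian of f(x,y) = -3*x^2 - 6*y^2 - 7*x + 4*y is:
H = [[-6, 0], [0, -12]]
Trace = -6 - 12 = -18
Determinant = -6*-12 - (0)^2 = 72
Discriminant = (-18)^2 - 4*72 = 36.0
Eigenvalues: lambda_1 = -12.0, lambda_2 = -6.0
The function is not convex.

0


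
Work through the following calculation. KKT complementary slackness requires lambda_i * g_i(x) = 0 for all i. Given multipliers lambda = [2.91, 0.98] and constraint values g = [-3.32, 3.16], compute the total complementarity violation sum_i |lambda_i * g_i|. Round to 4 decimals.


KKT complementary slackness check:
lambda_1 * g_1 = 2.91 * -3.32 = -9.6612
lambda_2 * g_2 = 0.98 * 3.16 = 3.0968
Total violation = 9.6612 + 3.0968 = 12.758


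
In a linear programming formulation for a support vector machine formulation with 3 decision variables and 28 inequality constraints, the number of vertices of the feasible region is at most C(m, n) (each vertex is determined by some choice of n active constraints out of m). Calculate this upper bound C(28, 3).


Each vertex corresponds to some choice of n active constraints out of m, so the number of vertices is at most C(m, n) = m! / (n!(m-n)!).
m = 28, n = 3
Numerator: 28 * 27 * 26
Denominator: 3! = 6
C(28, 3) = 3276


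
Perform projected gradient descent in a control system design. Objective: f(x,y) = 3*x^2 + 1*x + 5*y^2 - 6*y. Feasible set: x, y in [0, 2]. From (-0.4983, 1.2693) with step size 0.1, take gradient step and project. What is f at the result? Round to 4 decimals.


Step 1: Compute gradient at (-0.4983, 1.2693).
grad_x = 2*3*-0.4983 + 1 = -1.9898
grad_y = 2*5*1.2693 - 6 = 6.693
Step 2: Gradient step.
x_raw = -0.4983 - 0.1*-1.9898 = -0.2993
y_raw = 1.2693 - 0.1*6.693 = 0.6
Step 3: Project onto [0, 2].
x_proj = clip(-0.2993) = 0.0
y_proj = clip(0.6) = 0.6
Step 4: Evaluate f.
f(0.0, 0.6) = -1.8


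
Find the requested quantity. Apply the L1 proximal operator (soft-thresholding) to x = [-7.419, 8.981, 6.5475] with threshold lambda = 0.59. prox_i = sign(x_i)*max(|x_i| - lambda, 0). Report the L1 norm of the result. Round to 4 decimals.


Soft-thresholding with lambda = 0.59:
prox(-7.419) = sign(-7.419)*max(|-7.419| - 0.59, 0) = -6.829
prox(8.981) = sign(8.981)*max(|8.981| - 0.59, 0) = 8.391
prox(6.5475) = sign(6.5475)*max(|6.5475| - 0.59, 0) = 5.9575
prox(x) = [-6.829, 8.391, 5.9575]
||prox(x)||_1 = 6.829 + 8.391 + 5.9575 = 21.1775


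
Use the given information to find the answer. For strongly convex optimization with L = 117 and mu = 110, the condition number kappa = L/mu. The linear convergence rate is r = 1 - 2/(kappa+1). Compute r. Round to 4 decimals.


Step 1: Compute the condition number.
kappa = L/mu = 117/110 = 1.0636
Step 2: Compute the convergence rate.
r = 1 - 2/(kappa + 1) = 1 - 2*mu/(L + mu) = (L - mu)/(L + mu) = 7/227 = 0.0308


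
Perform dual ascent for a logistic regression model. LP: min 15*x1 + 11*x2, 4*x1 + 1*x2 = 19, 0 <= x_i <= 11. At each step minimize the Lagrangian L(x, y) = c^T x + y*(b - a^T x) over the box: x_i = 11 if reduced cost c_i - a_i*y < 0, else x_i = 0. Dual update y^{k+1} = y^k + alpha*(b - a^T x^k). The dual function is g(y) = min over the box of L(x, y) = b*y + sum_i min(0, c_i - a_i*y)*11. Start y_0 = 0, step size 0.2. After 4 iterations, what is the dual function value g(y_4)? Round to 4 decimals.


Dual ascent for LP: min 15*x1 + 11*x2, 4*x1 + 1*x2 = 19, 0 <= x_i <= 11
Step 1: y^k = 0.0, reduced costs: (15.0, 11.0)
  x^k = (0.0, 0.0), subgradient = b - a^T x = 19.0
  y^{k+1} = 0.0 + 0.2*19.0 = 3.8
Step 2: y^k = 3.8, reduced costs: (-0.2, 7.2)
  x^k = (11.0, 0.0), subgradient = b - a^T x = -25.0
  y^{k+1} = 3.8 + 0.2*-25.0 = -1.2
Step 3: y^k = -1.2, reduced costs: (19.8, 12.2)
  x^k = (0.0, 0.0), subgradient = b - a^T x = 19.0
  y^{k+1} = -1.2 + 0.2*19.0 = 2.6
Step 4: y^k = 2.6, reduced costs: (4.6, 8.4)
  x^k = (0.0, 0.0), subgradient = b - a^T x = 19.0
  y^{k+1} = 2.6 + 0.2*19.0 = 6.4
Dual objective at y_4 = 6.4: reduced costs (-10.6, 4.6), box minimizer x = (11.0, 0.0)
g(y_4) = b*y + (c1 - a1*y)*x1 + (c2 - a2*y)*x2 = 19*6.4 + (-10.6)*11.0 + 4.6*0.0 = 121.6 - 116.6 + 0.0 = 5.0


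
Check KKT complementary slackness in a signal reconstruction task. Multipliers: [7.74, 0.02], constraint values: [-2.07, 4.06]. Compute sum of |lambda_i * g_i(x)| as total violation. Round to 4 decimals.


KKT complementary slackness check:
lambda_1 * g_1 = 7.74 * -2.07 = -16.0218
lambda_2 * g_2 = 0.02 * 4.06 = 0.0812
Total violation = 16.0218 + 0.0812 = 16.103


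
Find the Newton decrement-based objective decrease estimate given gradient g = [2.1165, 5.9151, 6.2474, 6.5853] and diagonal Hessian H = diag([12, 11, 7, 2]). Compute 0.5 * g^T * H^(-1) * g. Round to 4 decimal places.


Step 1: H is diagonal, so H^(-1) * g = [0.1764, 0.5377, 0.8925, 3.2927].
Step 2: g^T H^(-1) g = sum_i g_i^2 / H_ii
  = (2.1165)^2/12 + (5.9151)^2/11 + (6.2474)^2/7 + (6.5853)^2/2
  = 0.3733 + 3.1808 + 5.5757 + 21.6831 = 30.8129
Step 3: Objective decrease = 0.5 * g^T H^(-1) g = 15.4064


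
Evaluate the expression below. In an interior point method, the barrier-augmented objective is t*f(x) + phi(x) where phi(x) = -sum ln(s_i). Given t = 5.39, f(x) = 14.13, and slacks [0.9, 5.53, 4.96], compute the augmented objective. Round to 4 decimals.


Step 1: Compute log-barrier.
ln values: [-0.1054, 1.7102, 1.6014]
phi = -(-0.1054 + 1.7102 + 1.6014) = -3.2062
Step 2: Compute augmented objective.
t*f(x) = 5.39*14.13 = 76.1607
Total = 76.1607 - 3.2062 = 72.9545


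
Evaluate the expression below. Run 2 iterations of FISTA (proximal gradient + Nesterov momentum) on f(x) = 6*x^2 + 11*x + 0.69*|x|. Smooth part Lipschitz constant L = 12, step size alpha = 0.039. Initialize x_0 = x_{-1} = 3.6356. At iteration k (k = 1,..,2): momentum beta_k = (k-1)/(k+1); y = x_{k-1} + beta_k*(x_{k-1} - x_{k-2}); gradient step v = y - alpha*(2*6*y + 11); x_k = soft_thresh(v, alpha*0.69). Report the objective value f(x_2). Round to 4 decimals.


FISTA on f(x) = 6*x^2 + 11*x + 0.69*|x|
L = 12, alpha = 0.039
Iteration 1: beta = 0.0, y = 3.6356 + 0.0*(3.6356 - 3.6356) = 3.6356
  grad(y) = 54.6272, v = y - alpha*grad = 1.5051
  prox(v) = soft_thresh(1.5051, 0.0269) = 1.4782
Iteration 2: beta = 0.3333, y = 1.4782 + 0.3333*(1.4782 - 3.6356) = 0.7591
  grad(y) = 20.1093, v = y - alpha*grad = -0.0252
  prox(v) = soft_thresh(-0.0252, 0.0269) = 0.0
f(x_2) = 6*0.0^2 + 11*0.0 + 0.69*|0.0| = 0.0


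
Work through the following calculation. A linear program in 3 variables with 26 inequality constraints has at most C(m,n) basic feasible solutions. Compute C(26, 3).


Each vertex corresponds to some choice of n active constraints out of m, so the number of vertices is at most C(m, n) = m! / (n!(m-n)!).
m = 26, n = 3
Numerator: 26 * 25 * 24
Denominator: 3! = 6
C(26, 3) = 2600


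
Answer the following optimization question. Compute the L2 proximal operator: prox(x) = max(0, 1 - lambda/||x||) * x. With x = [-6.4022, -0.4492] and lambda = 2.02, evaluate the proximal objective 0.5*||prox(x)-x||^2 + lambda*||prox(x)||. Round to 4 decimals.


Step 1: Compute ||x||.
||x|| = 6.4179
Step 2: Compute scaling factor.
scale = max(0, 1 - 2.02/6.4179) = 0.6853
Step 3: prox(x) = [-4.3872, -0.3078]
||prox(x)|| = 4.3979
Step 4: Proximal objective.
0.5*||prox-x||^2 = 2.0402
lambda*||prox|| = 8.8838
Total = 10.924


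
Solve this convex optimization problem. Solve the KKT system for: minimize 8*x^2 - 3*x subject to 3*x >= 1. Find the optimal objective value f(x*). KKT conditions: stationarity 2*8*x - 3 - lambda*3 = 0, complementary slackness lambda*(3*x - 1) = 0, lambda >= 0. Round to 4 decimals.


Step 1: Try lambda = 0 (constraint inactive).
x_unc = 3/(2*8) = 0.1875
Check: 3*0.1875 = 0.5625 < 1 -- violated!
Step 2: Constraint must be active: 3*x = 1
x* = 1/3 = 0.3333 (rounded; the exact value 1/3 is used below)
lambda = (2*8*(1/3) - 3)/3 = 0.7778
Step 3: Compute optimal value.
f(x*) = 8*(1/3)^2 - 3*(1/3) = -0.1111


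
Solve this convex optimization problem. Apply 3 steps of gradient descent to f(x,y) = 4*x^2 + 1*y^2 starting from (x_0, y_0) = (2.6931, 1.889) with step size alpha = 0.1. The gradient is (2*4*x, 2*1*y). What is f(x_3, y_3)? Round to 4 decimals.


Gradient descent on f(x,y) = 4*x^2 + 1*y^2.
Starting point: (2.6931, 1.889), alpha = 0.1
Step 1: grad_x = 2*4*2.6931 = 21.5448, grad_y = 2*1*1.889 = 3.778
  x_1 = 2.6931 - 0.1*21.5448 = 0.5386
  y_1 = 1.889 - 0.1*3.778 = 1.5112
Step 2: grad_x = 2*4*0.5386 = 4.309, grad_y = 2*1*1.5112 = 3.0224
  x_2 = 0.5386 - 0.1*4.309 = 0.1077
  y_2 = 1.5112 - 0.1*3.0224 = 1.209
Step 3: grad_x = 2*4*0.1077 = 0.8618, grad_y = 2*1*1.209 = 2.4179
  x_3 = 0.1077 - 0.1*0.8618 = 0.0215
  y_3 = 1.209 - 0.1*2.4179 = 0.9672
f(0.0215, 0.9672) = 4*0.0215^2 + 1*0.9672^2 = 0.9373


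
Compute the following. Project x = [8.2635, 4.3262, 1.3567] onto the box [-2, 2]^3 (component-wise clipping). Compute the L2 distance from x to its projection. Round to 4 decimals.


Project each component onto [-2, 2].
clip(8.2635) = 2.0, clip(4.3262) = 2.0, clip(1.3567) = 1.3567
Projection = [2.0, 2.0, 1.3567]
Squared diffs: [39.2314, 5.4112, 0.0]
Distance = sqrt(44.6426) = 6.6815


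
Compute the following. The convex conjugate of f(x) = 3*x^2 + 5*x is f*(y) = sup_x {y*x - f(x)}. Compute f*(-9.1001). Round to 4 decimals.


f*(y) = sup_x {y*x - a*x^2 - b*x} = sup_x {(y-b)*x - a*x^2}
FOC: (y - b) - 2a*x = 0 => x* = (y - b)/(2a)
x* = (-9.1001 - 5)/(2*3) = -2.35
f*(-9.1001) = (y-b)^2/(4a) = (-9.1001 - 5)^2/(4*3)
= 198.8128/12 = 16.5677


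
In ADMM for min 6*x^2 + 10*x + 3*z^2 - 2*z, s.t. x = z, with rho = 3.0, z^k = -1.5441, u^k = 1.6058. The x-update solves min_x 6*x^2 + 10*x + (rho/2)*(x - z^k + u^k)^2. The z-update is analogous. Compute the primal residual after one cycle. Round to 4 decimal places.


ADMM iteration with rho = 3.0, z^k = -1.5441, u^k = 1.6058
Step 1: x-update.
Minimize 6*x^2 + 10*x + (3.0/2)*(x + 1.5441 + 1.6058)^2
FOC: (2*6 + 3.0)*x = -10 + 3.0*(-1.5441 - 1.6058)
x^{k+1} = -1.2966
Step 2: z-update.
Minimize 3*z^2 - 2*z + (3.0/2)*(-1.2966 - z + 1.6058)^2
FOC: (2*3 + 3.0)*z = 2 + 3.0*(-1.2966 + 1.6058)
z^{k+1} = 0.3253
Step 3: u-update.
u^{k+1} = 1.6058 - 1.2966 - 0.3253 = -0.0161
Step 4: Primal residual = |-1.2966 - 0.3253| = 1.6219


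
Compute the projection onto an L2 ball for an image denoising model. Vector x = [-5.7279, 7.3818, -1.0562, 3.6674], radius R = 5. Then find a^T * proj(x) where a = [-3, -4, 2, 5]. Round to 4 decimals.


Step 1: Compute ||x|| (intermediates to 6 decimals).
||x|| = sqrt((-5.7279)^2 + 7.3818^2 + (-1.0562)^2 + 3.6674^2) = 10.092829
Step 2: Project.
Since ||x|| > R, scale = R/||x|| = 5/10.092829 = 0.495401, proj(x) = scale * x
proj(x) = [-2.837607, 3.656951, -0.523243, 1.816834]
Step 3: Dot product.
a^T * proj(x) = -3*(-2.837607) - 4*3.656951 + 2*(-0.523243) + 5*1.816834 = 1.9227


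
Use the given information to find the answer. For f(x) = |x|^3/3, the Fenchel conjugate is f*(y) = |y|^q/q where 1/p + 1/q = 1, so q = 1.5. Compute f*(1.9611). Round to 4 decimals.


The conjugate exponent q satisfies 1/p + 1/q = 1.
p = 3, so q = 3/(3 - 1) = 1.5
|y|^q = 1.9611^1.5 = 2.7463
f*(1.9611) = 2.7463 / 1.5 = 1.8309


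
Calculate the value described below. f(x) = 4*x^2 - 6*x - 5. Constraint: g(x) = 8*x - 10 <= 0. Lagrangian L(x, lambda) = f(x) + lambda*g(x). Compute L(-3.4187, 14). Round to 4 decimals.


Step 1: Evaluate f(x).
f(-3.4187) = 4*(-3.4187)^2 - 6*(-3.4187) - 5 = 62.2622
Step 2: Evaluate g(x).
g(-3.4187) = 8*-3.4187 - 10 = -37.3496
Step 3: Compute Lagrangian.
L = 62.2622 + 14*-37.3496 = -460.6322


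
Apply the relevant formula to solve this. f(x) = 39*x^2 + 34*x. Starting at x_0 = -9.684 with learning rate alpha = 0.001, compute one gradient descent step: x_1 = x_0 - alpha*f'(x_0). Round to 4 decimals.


We compute the gradient at x_0 and apply the update.
f'(x) = 78*x + 34
f'(-9.684) = 78*-9.684 + 34 = -721.352
x_1 = -9.684 - 0.001*-721.352 = -8.9626


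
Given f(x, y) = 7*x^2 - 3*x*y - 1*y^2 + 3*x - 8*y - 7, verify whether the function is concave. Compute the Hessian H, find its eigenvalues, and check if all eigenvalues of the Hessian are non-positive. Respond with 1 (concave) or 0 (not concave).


The Hessian of f(x,y) = 7*x^2 - 3*x*y - 1*y^2 + 3*x - 8*y - 7 is:
H = [[14, -3], [-3, -2]]
Trace = 14 - 2 = 12
Determinant = 14*-2 - (-3)^2 = -37
Discriminant = (12)^2 - 4*-37 = 292.0
Eigenvalues: lambda_1 = -2.544, lambda_2 = 14.544
The function is not concave.

0


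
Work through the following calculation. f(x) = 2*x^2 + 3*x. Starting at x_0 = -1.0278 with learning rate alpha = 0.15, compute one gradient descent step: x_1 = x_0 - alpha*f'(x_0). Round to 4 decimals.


We compute the gradient at x_0 and apply the update.
f'(x) = 4*x + 3
f'(-1.0278) = 4*-1.0278 + 3 = -1.1112
x_1 = -1.0278 - 0.15*-1.1112 = -0.8611


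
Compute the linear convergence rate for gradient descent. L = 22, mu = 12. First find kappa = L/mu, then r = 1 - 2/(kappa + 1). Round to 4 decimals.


Step 1: Compute the condition number.
kappa = L/mu = 22/12 = 1.8333
Step 2: Compute the convergence rate.
r = 1 - 2/(kappa + 1) = 1 - 2*mu/(L + mu) = (L - mu)/(L + mu) = 10/34 = 0.2941


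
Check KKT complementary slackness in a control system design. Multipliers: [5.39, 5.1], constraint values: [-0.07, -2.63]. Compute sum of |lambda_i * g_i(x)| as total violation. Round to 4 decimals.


KKT complementary slackness check:
lambda_1 * g_1 = 5.39 * -0.07 = -0.3773
lambda_2 * g_2 = 5.1 * -2.63 = -13.413
Total violation = 0.3773 + 13.413 = 13.7903


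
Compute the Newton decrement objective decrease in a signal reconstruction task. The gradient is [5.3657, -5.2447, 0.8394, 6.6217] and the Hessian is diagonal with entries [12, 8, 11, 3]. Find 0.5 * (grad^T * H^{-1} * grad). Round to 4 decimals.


Step 1: H is diagonal, so H^(-1) * g = [0.4471, -0.6556, 0.0763, 2.2072].
Step 2: g^T H^(-1) g = sum_i g_i^2 / H_ii
  = (5.3657)^2/12 + (-5.2447)^2/8 + (0.8394)^2/11 + (6.6217)^2/3
  = 2.3992 + 3.4384 + 0.0641 + 14.6156 = 20.5173
Step 3: Objective decrease = 0.5 * g^T H^(-1) g = 10.2586


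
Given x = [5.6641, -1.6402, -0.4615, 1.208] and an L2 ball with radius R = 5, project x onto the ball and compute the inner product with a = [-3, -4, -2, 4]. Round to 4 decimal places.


Step 1: Compute ||x|| (intermediates to 6 decimals).
||x|| = sqrt(5.6641^2 + (-1.6402)^2 + (-0.4615)^2 + 1.208^2) = 6.036931
Step 2: Project.
Since ||x|| > R, scale = R/||x|| = 5/6.036931 = 0.828235, proj(x) = scale * x
proj(x) = [4.691206, -1.358471, -0.38223, 1.000508]
Step 3: Dot product.
a^T * proj(x) = -3*4.691206 - 4*(-1.358471) - 2*(-0.38223) + 4*1.000508 = -3.8732


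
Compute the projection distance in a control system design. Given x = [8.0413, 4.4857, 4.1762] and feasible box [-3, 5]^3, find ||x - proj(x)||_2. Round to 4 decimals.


Project each component onto [-3, 5].
clip(8.0413) = 5.0, clip(4.4857) = 4.4857, clip(4.1762) = 4.1762
Projection = [5.0, 4.4857, 4.1762]
Squared diffs: [9.2495, 0.0, 0.0]
Distance = sqrt(9.2495) = 3.0413


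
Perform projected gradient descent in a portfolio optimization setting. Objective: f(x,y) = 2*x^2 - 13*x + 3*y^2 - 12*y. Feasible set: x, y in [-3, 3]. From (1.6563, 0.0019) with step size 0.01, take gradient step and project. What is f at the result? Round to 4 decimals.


Step 1: Compute gradient at (1.6563, 0.0019).
grad_x = 2*2*1.6563 - 13 = -6.3748
grad_y = 2*3*0.0019 - 12 = -11.9886
Step 2: Gradient step.
x_raw = 1.6563 - 0.01*-6.3748 = 1.72
y_raw = 0.0019 - 0.01*-11.9886 = 0.1218
Step 3: Project onto [-3, 3].
x_proj = clip(1.72) = 1.72
y_proj = clip(0.1218) = 0.1218
Step 4: Evaluate f.
f(1.72, 0.1218) = -17.8604


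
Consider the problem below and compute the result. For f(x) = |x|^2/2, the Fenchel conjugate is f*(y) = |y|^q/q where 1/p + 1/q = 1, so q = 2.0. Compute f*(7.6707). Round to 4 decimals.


The conjugate exponent q satisfies 1/p + 1/q = 1.
p = 2, so q = 2/(2 - 1) = 2.0
|y|^q = 7.6707^2.0 = 58.8396
f*(7.6707) = 58.8396 / 2.0 = 29.4198


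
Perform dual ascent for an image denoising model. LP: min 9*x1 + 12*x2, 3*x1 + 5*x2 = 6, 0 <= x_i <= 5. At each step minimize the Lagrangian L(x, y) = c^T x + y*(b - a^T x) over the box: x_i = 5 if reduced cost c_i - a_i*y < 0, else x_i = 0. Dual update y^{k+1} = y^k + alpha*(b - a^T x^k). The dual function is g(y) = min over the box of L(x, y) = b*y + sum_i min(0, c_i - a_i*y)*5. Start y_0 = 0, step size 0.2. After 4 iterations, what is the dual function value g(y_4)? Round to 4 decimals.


Dual ascent for LP: min 9*x1 + 12*x2, 3*x1 + 5*x2 = 6, 0 <= x_i <= 5
Step 1: y^k = 0.0, reduced costs: (9.0, 12.0)
  x^k = (0.0, 0.0), subgradient = b - a^T x = 6.0
  y^{k+1} = 0.0 + 0.2*6.0 = 1.2
Step 2: y^k = 1.2, reduced costs: (5.4, 6.0)
  x^k = (0.0, 0.0), subgradient = b - a^T x = 6.0
  y^{k+1} = 1.2 + 0.2*6.0 = 2.4
Step 3: y^k = 2.4, reduced costs: (1.8, 0.0)
  x^k = (0.0, 0.0), subgradient = b - a^T x = 6.0
  y^{k+1} = 2.4 + 0.2*6.0 = 3.6
Step 4: y^k = 3.6, reduced costs: (-1.8, -6.0)
  x^k = (5.0, 5.0), subgradient = b - a^T x = -34.0
  y^{k+1} = 3.6 + 0.2*-34.0 = -3.2
Dual objective at y_4 = -3.2: reduced costs (18.6, 28.0), box minimizer x = (0.0, 0.0)
g(y_4) = b*y + (c1 - a1*y)*x1 + (c2 - a2*y)*x2 = 6*(-3.2) + 18.6*0.0 + 28.0*0.0 = -19.2 + 0.0 + 0.0 = -19.2


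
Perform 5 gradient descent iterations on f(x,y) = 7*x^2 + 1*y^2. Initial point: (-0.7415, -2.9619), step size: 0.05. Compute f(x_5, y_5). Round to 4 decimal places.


Gradient descent on f(x,y) = 7*x^2 + 1*y^2.
Starting point: (-0.7415, -2.9619), alpha = 0.05
Step 1: grad_x = 2*7*-0.7415 = -10.381, grad_y = 2*1*-2.9619 = -5.9238
  x_1 = -0.7415 - 0.05*-10.381 = -0.2225
  y_1 = -2.9619 - 0.05*-5.9238 = -2.6657
Step 2: grad_x = 2*7*-0.2225 = -3.1143, grad_y = 2*1*-2.6657 = -5.3314
  x_2 = -0.2225 - 0.05*-3.1143 = -0.0667
  y_2 = -2.6657 - 0.05*-5.3314 = -2.3991
Step 3: grad_x = 2*7*-0.0667 = -0.9343, grad_y = 2*1*-2.3991 = -4.7983
  x_3 = -0.0667 - 0.05*-0.9343 = -0.02
  y_3 = -2.3991 - 0.05*-4.7983 = -2.1592
Step 4: grad_x = 2*7*-0.02 = -0.2803, grad_y = 2*1*-2.1592 = -4.3185
  x_4 = -0.02 - 0.05*-0.2803 = -0.006
  y_4 = -2.1592 - 0.05*-4.3185 = -1.9433
Step 5: grad_x = 2*7*-0.006 = -0.0841, grad_y = 2*1*-1.9433 = -3.8866
  x_5 = -0.006 - 0.05*-0.0841 = -0.0018
  y_5 = -1.9433 - 0.05*-3.8866 = -1.749
f(-0.0018, -1.749) = 7*(-0.0018)^2 + 1*(-1.749)^2 = 3.0589


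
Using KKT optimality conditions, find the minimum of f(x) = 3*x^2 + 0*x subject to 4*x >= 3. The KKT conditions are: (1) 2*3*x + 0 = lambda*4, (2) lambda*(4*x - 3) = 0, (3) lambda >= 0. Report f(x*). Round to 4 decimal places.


Step 1: Try lambda = 0 (constraint inactive).
x_unc = 0/(2*3) = 0.0
Check: 4*0.0 = 0.0 < 3 -- violated!
Step 2: Constraint must be active: 4*x = 3
x* = 3/4 = 0.75
lambda = (2*3*0.75 + 0)/4 = 1.125
Step 3: Compute optimal value.
f(x*) = 3*0.75^2 + 0*0.75 = 1.6875


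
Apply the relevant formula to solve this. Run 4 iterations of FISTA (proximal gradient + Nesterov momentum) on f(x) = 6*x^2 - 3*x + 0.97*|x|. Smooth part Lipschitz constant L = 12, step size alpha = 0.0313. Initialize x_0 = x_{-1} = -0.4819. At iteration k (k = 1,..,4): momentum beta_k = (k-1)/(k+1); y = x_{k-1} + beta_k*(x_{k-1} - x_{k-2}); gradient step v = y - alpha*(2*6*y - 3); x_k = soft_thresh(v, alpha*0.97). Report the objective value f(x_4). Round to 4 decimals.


FISTA on f(x) = 6*x^2 - 3*x + 0.97*|x|
L = 12, alpha = 0.0313
Iteration 1: beta = 0.0, y = -0.4819 + 0.0*(-0.4819 + 0.4819) = -0.4819
  grad(y) = -8.7828, v = y - alpha*grad = -0.207
  prox(v) = soft_thresh(-0.207, 0.0304) = -0.1766
Iteration 2: beta = 0.3333, y = -0.1766 + 0.3333*(-0.1766 + 0.4819) = -0.0749
  grad(y) = -3.8986, v = y - alpha*grad = 0.0471
  prox(v) = soft_thresh(0.0471, 0.0304) = 0.0168
Iteration 3: beta = 0.5, y = 0.0168 + 0.5*(0.0168 + 0.1766) = 0.1135
  grad(y) = -1.6381, v = y - alpha*grad = 0.1648
  prox(v) = soft_thresh(0.1648, 0.0304) = 0.1344
Iteration 4: beta = 0.6, y = 0.1344 + 0.6*(0.1344 - 0.0168) = 0.205
  grad(y) = -0.5403, v = y - alpha*grad = 0.2219
  prox(v) = soft_thresh(0.2219, 0.0304) = 0.1915
f(x_4) = 6*0.1915^2 - 3*0.1915 + 0.97*|0.1915| = -0.1687


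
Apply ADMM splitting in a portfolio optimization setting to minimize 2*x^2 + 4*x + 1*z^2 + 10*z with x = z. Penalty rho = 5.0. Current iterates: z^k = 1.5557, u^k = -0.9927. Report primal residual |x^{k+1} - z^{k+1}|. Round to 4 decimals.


ADMM iteration with rho = 5.0, z^k = 1.5557, u^k = -0.9927
Step 1: x-update.
Minimize 2*x^2 + 4*x + (5.0/2)*(x - 1.5557 - 0.9927)^2
FOC: (2*2 + 5.0)*x = -4 + 5.0*(1.5557 + 0.9927)
x^{k+1} = 0.9713
Step 2: z-update.
Minimize 1*z^2 + 10*z + (5.0/2)*(0.9713 - z - 0.9927)^2
FOC: (2*1 + 5.0)*z = -10 + 5.0*(0.9713 - 0.9927)
z^{k+1} = -1.4438
Step 3: u-update.
u^{k+1} = -0.9927 + 0.9713 + 1.4438 = 1.4225
Step 4: Primal residual = |0.9713 + 1.4438| = 2.4152


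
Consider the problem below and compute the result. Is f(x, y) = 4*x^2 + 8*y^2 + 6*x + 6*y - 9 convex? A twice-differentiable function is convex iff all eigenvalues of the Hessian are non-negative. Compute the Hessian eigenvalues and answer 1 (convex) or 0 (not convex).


The Hessian of f(x,y) = 4*x^2 + 8*y^2 + 6*x + 6*y - 9 is:
H = [[8, 0], [0, 16]]
Trace = 8 + 16 = 24
Determinant = 8*16 - (0)^2 = 128
Discriminant = (24)^2 - 4*128 = 64.0
Eigenvalues: lambda_1 = 8.0, lambda_2 = 16.0
The function is convex.

1


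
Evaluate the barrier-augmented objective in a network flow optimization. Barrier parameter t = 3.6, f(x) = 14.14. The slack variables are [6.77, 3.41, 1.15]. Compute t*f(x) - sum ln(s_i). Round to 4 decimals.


Step 1: Compute log-barrier.
ln values: [1.9125, 1.2267, 0.1398]
phi = -(1.9125 + 1.2267 + 0.1398) = -3.279
Step 2: Compute augmented objective.
t*f(x) = 3.6*14.14 = 50.904
Total = 50.904 - 3.279 = 47.625


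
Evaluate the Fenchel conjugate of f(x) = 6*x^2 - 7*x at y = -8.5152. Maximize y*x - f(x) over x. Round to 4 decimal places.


f*(y) = sup_x {y*x - a*x^2 - b*x} = sup_x {(y-b)*x - a*x^2}
FOC: (y - b) - 2a*x = 0 => x* = (y - b)/(2a)
x* = (-8.5152 + 7)/(2*6) = -0.1263
f*(-8.5152) = (y-b)^2/(4a) = (-8.5152 + 7)^2/(4*6)
= 2.2958/24 = 0.0957


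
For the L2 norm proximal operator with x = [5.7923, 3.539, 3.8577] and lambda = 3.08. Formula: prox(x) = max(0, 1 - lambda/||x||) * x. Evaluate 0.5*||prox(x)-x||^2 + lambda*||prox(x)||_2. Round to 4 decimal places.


Step 1: Compute ||x||.
||x|| = 7.8075
Step 2: Compute scaling factor.
scale = max(0, 1 - 3.08/7.8075) = 0.6055
Step 3: prox(x) = [3.5073, 2.1429, 2.3359]
||prox(x)|| = 4.7275
Step 4: Proximal objective.
0.5*||prox-x||^2 = 4.7432
lambda*||prox|| = 14.5607
Total = 19.3039


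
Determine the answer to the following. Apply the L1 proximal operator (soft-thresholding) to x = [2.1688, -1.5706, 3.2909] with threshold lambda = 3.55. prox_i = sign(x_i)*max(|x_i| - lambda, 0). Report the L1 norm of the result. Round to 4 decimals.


Soft-thresholding with lambda = 3.55:
prox(2.1688) = sign(2.1688)*max(|2.1688| - 3.55, 0) = 0.0
prox(-1.5706) = sign(-1.5706)*max(|-1.5706| - 3.55, 0) = 0.0
prox(3.2909) = sign(3.2909)*max(|3.2909| - 3.55, 0) = 0.0
prox(x) = [0.0, 0.0, 0.0]
||prox(x)||_1 = 0.0 + 0.0 + 0.0 = 0.0


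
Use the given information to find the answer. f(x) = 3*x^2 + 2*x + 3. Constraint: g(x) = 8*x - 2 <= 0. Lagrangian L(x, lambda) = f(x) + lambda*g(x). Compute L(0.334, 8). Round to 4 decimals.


Step 1: Evaluate f(x).
f(0.334) = 3*0.334^2 + 2*0.334 + 3 = 4.0027
Step 2: Evaluate g(x).
g(0.334) = 8*0.334 - 2 = 0.672
Step 3: Compute Lagrangian.
L = 4.0027 + 8*0.672 = 9.3787


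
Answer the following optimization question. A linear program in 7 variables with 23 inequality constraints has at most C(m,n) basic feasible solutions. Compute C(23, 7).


Each vertex corresponds to some choice of n active constraints out of m, so the number of vertices is at most C(m, n) = m! / (n!(m-n)!).
m = 23, n = 7
Numerator: 23 * 22 * 21 * 20 * 19 * 18 * 17
Denominator: 7! = 5040
C(23, 7) = 245157


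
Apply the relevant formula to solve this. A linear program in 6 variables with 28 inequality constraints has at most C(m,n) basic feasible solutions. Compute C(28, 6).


Each vertex corresponds to some choice of n active constraints out of m, so the number of vertices is at most C(m, n) = m! / (n!(m-n)!).
m = 28, n = 6
Numerator: 28 * 27 * 26 * 25 * 24 * 23
Denominator: 6! = 720
C(28, 6) = 376740


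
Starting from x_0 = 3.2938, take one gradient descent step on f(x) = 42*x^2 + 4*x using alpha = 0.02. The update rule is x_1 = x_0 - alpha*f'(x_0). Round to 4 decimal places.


We compute the gradient at x_0 and apply the update.
f'(x) = 84*x + 4
f'(3.2938) = 84*3.2938 + 4 = 280.6792
x_1 = 3.2938 - 0.02*280.6792 = -2.3198


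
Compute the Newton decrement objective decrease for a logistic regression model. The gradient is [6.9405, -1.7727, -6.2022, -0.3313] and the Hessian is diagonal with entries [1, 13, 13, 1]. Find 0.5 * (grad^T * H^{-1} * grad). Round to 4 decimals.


Step 1: H is diagonal, so H^(-1) * g = [6.9405, -0.1364, -0.4771, -0.3313].
Step 2: g^T H^(-1) g = sum_i g_i^2 / H_ii
  = (6.9405)^2/1 + (-1.7727)^2/13 + (-6.2022)^2/13 + (-0.3313)^2/1
  = 48.1705 + 0.2417 + 2.959 + 0.1098 = 51.481
Step 3: Objective decrease = 0.5 * g^T H^(-1) g = 25.7405


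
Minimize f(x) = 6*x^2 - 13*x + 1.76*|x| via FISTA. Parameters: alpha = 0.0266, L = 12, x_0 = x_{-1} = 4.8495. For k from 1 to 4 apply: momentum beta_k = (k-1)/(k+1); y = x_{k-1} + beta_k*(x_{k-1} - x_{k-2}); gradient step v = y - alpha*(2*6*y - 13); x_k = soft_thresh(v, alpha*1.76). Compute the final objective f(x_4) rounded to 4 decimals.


FISTA on f(x) = 6*x^2 - 13*x + 1.76*|x|
L = 12, alpha = 0.0266
Iteration 1: beta = 0.0, y = 4.8495 + 0.0*(4.8495 - 4.8495) = 4.8495
  grad(y) = 45.194, v = y - alpha*grad = 3.6473
  prox(v) = soft_thresh(3.6473, 0.0468) = 3.6005
Iteration 2: beta = 0.3333, y = 3.6005 + 0.3333*(3.6005 - 4.8495) = 3.1842
  grad(y) = 25.2104, v = y - alpha*grad = 2.5136
  prox(v) = soft_thresh(2.5136, 0.0468) = 2.4668
Iteration 3: beta = 0.5, y = 2.4668 + 0.5*(2.4668 - 3.6005) = 1.8999
  grad(y) = 9.799, v = y - alpha*grad = 1.6393
  prox(v) = soft_thresh(1.6393, 0.0468) = 1.5924
Iteration 4: beta = 0.6, y = 1.5924 + 0.6*(1.5924 - 2.4668) = 1.0678
  grad(y) = -0.1859, v = y - alpha*grad = 1.0728
  prox(v) = soft_thresh(1.0728, 0.0468) = 1.026
f(x_4) = 6*1.026^2 - 13*1.026 + 1.76*|1.026| = -5.2162


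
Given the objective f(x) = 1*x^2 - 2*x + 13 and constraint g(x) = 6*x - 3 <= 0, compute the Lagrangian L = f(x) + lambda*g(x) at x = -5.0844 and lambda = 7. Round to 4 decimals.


Step 1: Evaluate f(x).
f(-5.0844) = 1*(-5.0844)^2 - 2*(-5.0844) + 13 = 49.0199
Step 2: Evaluate g(x).
g(-5.0844) = 6*-5.0844 - 3 = -33.5064
Step 3: Compute Lagrangian.
L = 49.0199 + 7*-33.5064 = -185.5249


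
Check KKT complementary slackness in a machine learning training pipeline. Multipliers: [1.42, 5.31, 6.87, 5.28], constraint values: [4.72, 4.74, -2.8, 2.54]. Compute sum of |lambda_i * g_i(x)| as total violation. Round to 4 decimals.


KKT complementary slackness check:
lambda_1 * g_1 = 1.42 * 4.72 = 6.7024
lambda_2 * g_2 = 5.31 * 4.74 = 25.1694
lambda_3 * g_3 = 6.87 * -2.8 = -19.236
lambda_4 * g_4 = 5.28 * 2.54 = 13.4112
Total violation = 6.7024 + 25.1694 + 19.236 + 13.4112 = 64.519


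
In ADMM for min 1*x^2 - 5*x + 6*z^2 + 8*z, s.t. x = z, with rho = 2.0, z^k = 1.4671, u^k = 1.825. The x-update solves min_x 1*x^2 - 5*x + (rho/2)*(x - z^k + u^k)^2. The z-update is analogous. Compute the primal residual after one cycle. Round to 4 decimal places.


ADMM iteration with rho = 2.0, z^k = 1.4671, u^k = 1.825
Step 1: x-update.
Minimize 1*x^2 - 5*x + (2.0/2)*(x - 1.4671 + 1.825)^2
FOC: (2*1 + 2.0)*x = 5 + 2.0*(1.4671 - 1.825)
x^{k+1} = 1.0711
Step 2: z-update.
Minimize 6*z^2 + 8*z + (2.0/2)*(1.0711 - z + 1.825)^2
FOC: (2*6 + 2.0)*z = -8 + 2.0*(1.0711 + 1.825)
z^{k+1} = -0.1577
Step 3: u-update.
u^{k+1} = 1.825 + 1.0711 + 0.1577 = 3.0538
Step 4: Primal residual = |1.0711 + 0.1577| = 1.2288


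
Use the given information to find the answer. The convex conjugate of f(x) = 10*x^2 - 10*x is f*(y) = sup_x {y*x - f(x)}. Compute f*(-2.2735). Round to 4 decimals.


f*(y) = sup_x {y*x - a*x^2 - b*x} = sup_x {(y-b)*x - a*x^2}
FOC: (y - b) - 2a*x = 0 => x* = (y - b)/(2a)
x* = (-2.2735 + 10)/(2*10) = 0.3863
f*(-2.2735) = (y-b)^2/(4a) = (-2.2735 + 10)^2/(4*10)
= 59.6988/40 = 1.4925


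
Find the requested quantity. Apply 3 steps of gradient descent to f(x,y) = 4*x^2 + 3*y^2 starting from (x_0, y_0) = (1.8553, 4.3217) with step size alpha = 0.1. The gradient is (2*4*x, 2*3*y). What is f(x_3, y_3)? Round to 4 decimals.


Gradient descent on f(x,y) = 4*x^2 + 3*y^2.
Starting point: (1.8553, 4.3217), alpha = 0.1
Step 1: grad_x = 2*4*1.8553 = 14.8424, grad_y = 2*3*4.3217 = 25.9302
  x_1 = 1.8553 - 0.1*14.8424 = 0.3711
  y_1 = 4.3217 - 0.1*25.9302 = 1.7287
Step 2: grad_x = 2*4*0.3711 = 2.9685, grad_y = 2*3*1.7287 = 10.3721
  x_2 = 0.3711 - 0.1*2.9685 = 0.0742
  y_2 = 1.7287 - 0.1*10.3721 = 0.6915
Step 3: grad_x = 2*4*0.0742 = 0.5937, grad_y = 2*3*0.6915 = 4.1488
  x_3 = 0.0742 - 0.1*0.5937 = 0.0148
  y_3 = 0.6915 - 0.1*4.1488 = 0.2766
f(0.0148, 0.2766) = 4*0.0148^2 + 3*0.2766^2 = 0.2304


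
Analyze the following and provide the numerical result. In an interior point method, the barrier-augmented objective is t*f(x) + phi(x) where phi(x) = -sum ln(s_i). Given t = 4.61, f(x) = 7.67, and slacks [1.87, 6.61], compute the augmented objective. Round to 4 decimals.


Step 1: Compute log-barrier.
ln values: [0.6259, 1.8886]
phi = -(0.6259 + 1.8886) = -2.5145
Step 2: Compute augmented objective.
t*f(x) = 4.61*7.67 = 35.3587
Total = 35.3587 - 2.5145 = 32.8442


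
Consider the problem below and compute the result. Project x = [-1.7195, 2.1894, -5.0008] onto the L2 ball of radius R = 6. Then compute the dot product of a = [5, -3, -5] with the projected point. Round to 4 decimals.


Step 1: Compute ||x|| (intermediates to 6 decimals).
||x|| = sqrt((-1.7195)^2 + 2.1894^2 + (-5.0008)^2) = 5.723474
Step 2: Project.
Since ||x|| <= R, proj = x (no scaling needed).
proj(x) = [-1.7195, 2.1894, -5.0008]
Step 3: Dot product.
a^T * proj(x) = 5*(-1.7195) - 3*2.1894 - 5*(-5.0008) = 9.8383
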